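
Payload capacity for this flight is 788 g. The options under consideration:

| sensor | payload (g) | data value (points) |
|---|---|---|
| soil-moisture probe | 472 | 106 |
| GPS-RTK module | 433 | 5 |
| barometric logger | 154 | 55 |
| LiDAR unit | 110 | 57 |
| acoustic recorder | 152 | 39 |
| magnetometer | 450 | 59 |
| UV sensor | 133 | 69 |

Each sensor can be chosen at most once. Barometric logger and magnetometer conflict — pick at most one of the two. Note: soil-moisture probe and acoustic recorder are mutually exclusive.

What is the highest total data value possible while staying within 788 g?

232

The ratio heuristic lands on barometric logger + LiDAR unit + acoustic recorder + UV sensor (220) but leaves 239 g idle.
The 306 g tied up in barometric logger and acoustic recorder is better spent on soil-moisture probe — total rises to 232 (715 g).
The spare 73 g is too small for any remaining sensor, and no feasible exchange beats 232.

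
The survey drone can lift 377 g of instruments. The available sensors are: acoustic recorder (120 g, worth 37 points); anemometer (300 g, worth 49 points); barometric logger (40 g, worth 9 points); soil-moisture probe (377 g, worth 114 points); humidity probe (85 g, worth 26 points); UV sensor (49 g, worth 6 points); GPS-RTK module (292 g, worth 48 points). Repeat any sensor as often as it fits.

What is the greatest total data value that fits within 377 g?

115

Filling by ratio: 3×acoustic recorder for 111, with 17 g left unused.
Dropping 2×acoustic recorder frees 240 g; slotting in 3×humidity probe (255 g) lifts the total to 115 at 375 g.
No other feasible combination exceeds 115.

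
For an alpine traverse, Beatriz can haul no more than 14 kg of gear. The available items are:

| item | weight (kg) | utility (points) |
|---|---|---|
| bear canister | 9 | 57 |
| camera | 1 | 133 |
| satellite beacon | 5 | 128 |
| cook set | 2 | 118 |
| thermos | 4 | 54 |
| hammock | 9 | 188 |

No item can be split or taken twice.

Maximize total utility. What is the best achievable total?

Greedy by ratio would take camera + satellite beacon + cook set + thermos: 12 kg used, total 433.
The 9 kg tied up in satellite beacon and thermos is better spent on hammock — total rises to 439 (12 kg).

439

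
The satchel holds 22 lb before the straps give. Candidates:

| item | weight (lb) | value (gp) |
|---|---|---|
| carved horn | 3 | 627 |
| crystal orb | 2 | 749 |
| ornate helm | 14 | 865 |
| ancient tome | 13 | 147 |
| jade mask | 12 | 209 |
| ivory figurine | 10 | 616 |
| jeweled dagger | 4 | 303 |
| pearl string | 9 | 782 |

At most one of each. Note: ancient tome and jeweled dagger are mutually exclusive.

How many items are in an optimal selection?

Optimal total is 2461.
One optimal bundle: carved horn + crystal orb + jeweled dagger + pearl string (18 lb).
Every optimal selection uses 4 items.

4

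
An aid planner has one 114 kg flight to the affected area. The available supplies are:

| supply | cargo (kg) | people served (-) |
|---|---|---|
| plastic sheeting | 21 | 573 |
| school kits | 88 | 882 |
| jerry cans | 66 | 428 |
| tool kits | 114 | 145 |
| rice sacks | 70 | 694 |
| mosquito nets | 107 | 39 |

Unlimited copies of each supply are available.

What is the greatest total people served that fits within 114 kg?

2865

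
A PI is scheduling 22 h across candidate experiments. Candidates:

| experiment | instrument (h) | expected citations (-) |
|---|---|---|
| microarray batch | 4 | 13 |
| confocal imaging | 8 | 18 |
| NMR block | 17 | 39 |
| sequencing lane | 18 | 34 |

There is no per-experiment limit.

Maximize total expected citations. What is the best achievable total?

65

5×microarray batch uses 20 of the 22 h and totals 65.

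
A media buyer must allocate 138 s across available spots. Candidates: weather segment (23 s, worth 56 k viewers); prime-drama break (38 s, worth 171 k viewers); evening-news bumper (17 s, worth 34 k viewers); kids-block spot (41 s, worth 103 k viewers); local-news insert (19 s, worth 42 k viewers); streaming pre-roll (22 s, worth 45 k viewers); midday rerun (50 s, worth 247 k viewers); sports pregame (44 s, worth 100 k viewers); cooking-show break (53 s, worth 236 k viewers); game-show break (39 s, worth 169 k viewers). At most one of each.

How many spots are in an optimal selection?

3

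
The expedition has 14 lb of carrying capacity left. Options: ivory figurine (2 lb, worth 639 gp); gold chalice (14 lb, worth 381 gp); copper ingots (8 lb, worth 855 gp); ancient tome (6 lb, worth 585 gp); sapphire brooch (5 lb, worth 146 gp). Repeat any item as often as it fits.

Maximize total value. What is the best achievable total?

4473

Density check — ivory figurine 319.50, copper ingots 106.88, ancient tome 97.50 are the best per lb.
7×ivory figurine uses 14 of the 14 lb and totals 4473.
That's the maximum — no swap from here does better than 4473.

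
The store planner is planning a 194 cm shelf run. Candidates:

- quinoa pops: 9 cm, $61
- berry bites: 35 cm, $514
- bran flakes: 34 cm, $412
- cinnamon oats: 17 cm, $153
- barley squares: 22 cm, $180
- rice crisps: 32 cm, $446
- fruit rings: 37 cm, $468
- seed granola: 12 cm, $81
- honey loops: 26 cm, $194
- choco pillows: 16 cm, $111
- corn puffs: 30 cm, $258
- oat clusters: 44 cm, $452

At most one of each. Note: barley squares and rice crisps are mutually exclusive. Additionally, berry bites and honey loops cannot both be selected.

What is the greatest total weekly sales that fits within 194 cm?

2373

By weekly sales per cm: berry bites 14.69, rice crisps 13.94, fruit rings 12.65, bran flakes 12.12 lead.
Greedy by ratio would take quinoa pops + berry bites + bran flakes + rice crisps + fruit rings + oat clusters: 191 cm used, total 2353.
Replace quinoa pops with seed granola: the trade gains 20 net, giving 2373 at 194 cm.
Every other selection either busts 194 cm or breaks a pairing rule or fails to beat 2373.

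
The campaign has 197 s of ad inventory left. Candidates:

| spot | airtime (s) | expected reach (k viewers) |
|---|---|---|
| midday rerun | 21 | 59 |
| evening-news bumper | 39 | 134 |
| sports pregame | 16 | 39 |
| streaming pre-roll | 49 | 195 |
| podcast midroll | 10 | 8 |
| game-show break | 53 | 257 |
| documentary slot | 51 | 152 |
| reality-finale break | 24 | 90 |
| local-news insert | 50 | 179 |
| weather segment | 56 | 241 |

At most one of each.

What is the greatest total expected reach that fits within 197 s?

827

By expected reach per s: game-show break 4.85, weather segment 4.30, streaming pre-roll 3.98, reality-finale break 3.75 lead.
A density-first pass picks streaming pre-roll + podcast midroll + game-show break + reality-finale break + weather segment — 791 at 192 s.
Replace podcast midroll and reality-finale break with evening-news bumper: the trade gains 36 net, giving 827 at 197 s.
An exhaustive check of the 1024 subsets confirms 827.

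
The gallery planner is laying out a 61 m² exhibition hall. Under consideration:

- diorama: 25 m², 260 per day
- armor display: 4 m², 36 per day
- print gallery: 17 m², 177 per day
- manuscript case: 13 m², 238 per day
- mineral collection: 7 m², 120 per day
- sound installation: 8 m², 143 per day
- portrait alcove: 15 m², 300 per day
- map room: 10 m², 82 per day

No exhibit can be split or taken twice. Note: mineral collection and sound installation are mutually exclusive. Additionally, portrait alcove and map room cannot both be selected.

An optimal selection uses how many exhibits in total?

4

Best achievable expected visitors is 941.
diorama + manuscript case + sound installation + portrait alcove hits 941 at 61 m².
Any selection reaching 941 contains exactly 4 exhibits.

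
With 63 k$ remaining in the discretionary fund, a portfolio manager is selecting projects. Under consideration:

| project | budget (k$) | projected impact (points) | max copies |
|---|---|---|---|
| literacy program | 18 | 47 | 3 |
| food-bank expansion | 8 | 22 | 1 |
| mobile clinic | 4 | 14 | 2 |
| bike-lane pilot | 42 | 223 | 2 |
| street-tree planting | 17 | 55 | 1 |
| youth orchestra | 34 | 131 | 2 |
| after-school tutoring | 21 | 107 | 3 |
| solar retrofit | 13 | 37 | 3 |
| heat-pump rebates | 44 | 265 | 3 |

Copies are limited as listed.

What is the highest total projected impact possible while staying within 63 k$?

Taking the top-ratio projects first gives food-bank expansion + 2×mobile clinic + heat-pump rebates for 315 (60 k$).
Reworking the packing: bike-lane pilot + after-school tutoring uses 63 k$ and improves the total to 330.

330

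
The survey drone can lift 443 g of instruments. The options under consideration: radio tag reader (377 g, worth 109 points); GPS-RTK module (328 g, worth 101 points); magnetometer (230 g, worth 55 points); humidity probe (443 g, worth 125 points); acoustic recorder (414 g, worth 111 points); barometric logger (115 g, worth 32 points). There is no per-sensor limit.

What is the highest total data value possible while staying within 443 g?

GPS-RTK module + barometric logger uses 443 of the 443 g and totals 133.
That's the maximum — no swap from here does better than 133.

133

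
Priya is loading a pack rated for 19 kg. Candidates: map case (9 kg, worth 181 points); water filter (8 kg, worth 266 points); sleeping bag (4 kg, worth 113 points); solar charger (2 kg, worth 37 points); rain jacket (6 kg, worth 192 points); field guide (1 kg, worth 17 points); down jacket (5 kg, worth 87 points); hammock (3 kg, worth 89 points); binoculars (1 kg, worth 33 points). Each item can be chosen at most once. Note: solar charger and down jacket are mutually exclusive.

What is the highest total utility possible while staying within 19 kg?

A density-first pass picks water filter + rain jacket + field guide + hammock + binoculars — 597 at 19 kg.
Replace field guide and hammock with sleeping bag: the trade gains 7 net, giving 604 at 19 kg.
Next best is water filter + rain jacket + field guide + hammock + binoculars at 597 (19 kg) — short by 7.

604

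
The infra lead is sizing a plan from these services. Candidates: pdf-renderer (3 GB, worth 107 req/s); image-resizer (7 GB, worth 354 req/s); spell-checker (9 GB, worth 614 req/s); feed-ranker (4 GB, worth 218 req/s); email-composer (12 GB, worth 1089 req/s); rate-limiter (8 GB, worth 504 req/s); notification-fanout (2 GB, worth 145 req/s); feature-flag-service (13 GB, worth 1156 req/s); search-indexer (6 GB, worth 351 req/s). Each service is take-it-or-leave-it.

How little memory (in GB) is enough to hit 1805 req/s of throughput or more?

23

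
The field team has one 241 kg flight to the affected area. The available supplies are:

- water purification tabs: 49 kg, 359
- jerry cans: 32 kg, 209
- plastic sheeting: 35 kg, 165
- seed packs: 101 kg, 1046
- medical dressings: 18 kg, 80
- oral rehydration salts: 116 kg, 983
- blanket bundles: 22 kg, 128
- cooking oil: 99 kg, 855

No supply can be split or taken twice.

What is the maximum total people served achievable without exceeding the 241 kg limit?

2157

Density check — seed packs 10.36, cooking oil 8.64, oral rehydration salts 8.47 are the best per kg.
Greedy by ratio would take jerry cans + seed packs + cooking oil: 232 kg used, total 2110.
Dropping jerry cans and cooking oil frees 131 kg; slotting in oral rehydration salts + blanket bundles (138 kg) lifts the total to 2157 at 239 kg.
No other feasible combination exceeds 2157.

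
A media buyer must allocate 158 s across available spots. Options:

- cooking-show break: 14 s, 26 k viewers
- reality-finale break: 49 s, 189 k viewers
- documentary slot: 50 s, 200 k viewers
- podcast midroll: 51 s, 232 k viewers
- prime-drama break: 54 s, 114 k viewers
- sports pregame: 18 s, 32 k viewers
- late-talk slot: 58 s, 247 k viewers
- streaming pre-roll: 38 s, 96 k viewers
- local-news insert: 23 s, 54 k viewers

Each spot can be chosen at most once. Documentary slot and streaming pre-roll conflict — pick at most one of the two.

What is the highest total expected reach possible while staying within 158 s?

Best packing: reality-finale break + podcast midroll + late-talk slot — 158 s, 668 total.
Nothing else feasible within 158 s beats 668.

668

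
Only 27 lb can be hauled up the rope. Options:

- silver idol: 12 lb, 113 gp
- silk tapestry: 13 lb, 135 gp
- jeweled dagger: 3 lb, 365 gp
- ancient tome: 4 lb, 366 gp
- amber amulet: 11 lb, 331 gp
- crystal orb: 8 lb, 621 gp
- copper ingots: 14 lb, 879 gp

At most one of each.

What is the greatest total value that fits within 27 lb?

1866

By value per lb: jeweled dagger 121.67, ancient tome 91.50, crystal orb 77.62 lead.
Filling by ratio: jeweled dagger + ancient tome + amber amulet + crystal orb for 1683, with 1 lb left unused.
The 14 lb tied up in jeweled dagger and amber amulet is better spent on copper ingots — total rises to 1866 (26 lb).
Next best is jeweled dagger + crystal orb + copper ingots at 1865 (25 lb) — short by 1.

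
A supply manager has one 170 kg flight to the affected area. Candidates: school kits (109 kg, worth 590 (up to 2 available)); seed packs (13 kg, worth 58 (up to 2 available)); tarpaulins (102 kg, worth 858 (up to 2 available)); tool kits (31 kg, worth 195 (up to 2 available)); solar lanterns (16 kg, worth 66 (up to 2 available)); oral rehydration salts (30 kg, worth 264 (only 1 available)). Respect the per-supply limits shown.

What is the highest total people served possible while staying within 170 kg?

1317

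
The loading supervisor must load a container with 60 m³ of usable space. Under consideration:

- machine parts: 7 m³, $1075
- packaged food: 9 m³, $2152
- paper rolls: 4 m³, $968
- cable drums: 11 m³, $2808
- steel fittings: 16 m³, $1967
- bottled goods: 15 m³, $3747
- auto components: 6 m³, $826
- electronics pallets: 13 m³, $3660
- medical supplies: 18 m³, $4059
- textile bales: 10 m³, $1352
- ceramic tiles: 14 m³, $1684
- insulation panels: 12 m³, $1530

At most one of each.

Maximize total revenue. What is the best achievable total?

14586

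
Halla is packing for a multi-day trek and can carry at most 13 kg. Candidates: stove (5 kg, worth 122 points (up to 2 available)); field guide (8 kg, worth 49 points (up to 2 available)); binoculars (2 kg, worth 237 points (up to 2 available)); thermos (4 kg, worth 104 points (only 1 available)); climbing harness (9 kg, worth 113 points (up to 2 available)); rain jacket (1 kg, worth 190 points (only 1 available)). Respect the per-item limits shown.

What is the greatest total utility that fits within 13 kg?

786

Greedy by ratio would take 2×binoculars + thermos + rain jacket: 9 kg used, total 768.
Dropping thermos frees 4 kg; slotting in stove (5 kg) lifts the total to 786 at 10 kg.
That's the maximum — no swap from here does better than 786.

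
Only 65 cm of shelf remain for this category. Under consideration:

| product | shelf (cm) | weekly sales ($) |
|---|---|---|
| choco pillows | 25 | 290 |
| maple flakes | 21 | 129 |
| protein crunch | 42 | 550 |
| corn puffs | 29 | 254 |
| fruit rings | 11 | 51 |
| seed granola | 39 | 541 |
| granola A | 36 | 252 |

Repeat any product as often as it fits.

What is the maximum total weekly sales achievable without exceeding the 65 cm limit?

831

Ranking by ratio (weekly sales/cm): seed granola 13.87, protein crunch 13.10, choco pillows 11.60, corn puffs 8.76.
Best packing: choco pillows + seed granola — 64 cm, 831 total.
That's the maximum — no swap from here does better than 831.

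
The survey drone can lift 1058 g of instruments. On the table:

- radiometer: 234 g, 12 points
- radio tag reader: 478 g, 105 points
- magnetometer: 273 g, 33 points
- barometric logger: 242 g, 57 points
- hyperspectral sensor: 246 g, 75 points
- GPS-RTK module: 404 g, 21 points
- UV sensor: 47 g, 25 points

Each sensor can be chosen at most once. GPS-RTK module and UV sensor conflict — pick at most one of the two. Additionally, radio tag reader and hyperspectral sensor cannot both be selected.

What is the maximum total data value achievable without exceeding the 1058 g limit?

220

Best packing: radio tag reader + magnetometer + barometric logger + UV sensor — 1040 g, 220 total.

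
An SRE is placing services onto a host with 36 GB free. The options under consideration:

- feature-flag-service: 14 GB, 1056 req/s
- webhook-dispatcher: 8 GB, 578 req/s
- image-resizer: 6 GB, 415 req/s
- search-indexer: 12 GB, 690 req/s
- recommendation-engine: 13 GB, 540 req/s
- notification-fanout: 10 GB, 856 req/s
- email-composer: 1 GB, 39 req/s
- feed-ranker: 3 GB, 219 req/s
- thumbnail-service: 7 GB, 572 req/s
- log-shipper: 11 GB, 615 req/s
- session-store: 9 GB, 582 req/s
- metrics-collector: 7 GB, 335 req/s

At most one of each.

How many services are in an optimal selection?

5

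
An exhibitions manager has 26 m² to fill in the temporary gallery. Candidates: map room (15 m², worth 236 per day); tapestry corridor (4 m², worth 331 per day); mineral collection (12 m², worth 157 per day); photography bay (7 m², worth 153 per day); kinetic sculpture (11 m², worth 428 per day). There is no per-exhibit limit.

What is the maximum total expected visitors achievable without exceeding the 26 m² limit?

1986

By expected visitors per m²: tapestry corridor 82.75, kinetic sculpture 38.91, photography bay 21.86, map room 15.73 lead.
Best packing: 6×tapestry corridor — 24 m², 1986 total.
No other feasible combination exceeds 1986.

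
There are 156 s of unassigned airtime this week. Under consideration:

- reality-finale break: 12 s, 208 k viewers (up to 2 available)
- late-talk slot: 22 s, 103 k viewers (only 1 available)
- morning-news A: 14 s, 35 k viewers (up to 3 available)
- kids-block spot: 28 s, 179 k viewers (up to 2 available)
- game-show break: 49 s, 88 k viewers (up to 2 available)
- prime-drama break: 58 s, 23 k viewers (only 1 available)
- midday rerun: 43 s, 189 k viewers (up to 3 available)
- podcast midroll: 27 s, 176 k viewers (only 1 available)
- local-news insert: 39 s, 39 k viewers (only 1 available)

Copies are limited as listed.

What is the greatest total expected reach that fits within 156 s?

By expected reach per s: reality-finale break 17.33, podcast midroll 6.52, kids-block spot 6.39, late-talk slot 4.68 lead.
A density-first pass picks 2×reality-finale break + late-talk slot + morning-news A + 2×kids-block spot + podcast midroll — 1088 at 143 s.
The 36 s tied up in late-talk slot and morning-news A is better spent on midday rerun — total rises to 1139 (150 s).

1139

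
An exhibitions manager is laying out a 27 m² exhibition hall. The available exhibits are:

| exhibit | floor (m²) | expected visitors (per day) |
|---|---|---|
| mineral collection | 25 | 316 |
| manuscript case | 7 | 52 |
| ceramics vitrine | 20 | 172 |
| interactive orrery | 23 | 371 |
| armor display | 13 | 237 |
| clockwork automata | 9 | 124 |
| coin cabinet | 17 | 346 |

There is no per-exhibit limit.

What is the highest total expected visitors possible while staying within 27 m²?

474

Ranking by ratio (expected visitors/m²): coin cabinet 20.35, armor display 18.23, interactive orrery 16.13.
Filling by ratio: clockwork automata + coin cabinet for 470, with 1 m² left unused.
The 26 m² tied up in clockwork automata and coin cabinet is better spent on 2×armor display — total rises to 474 (26 m²).
Nothing else within 27 m² beats 474.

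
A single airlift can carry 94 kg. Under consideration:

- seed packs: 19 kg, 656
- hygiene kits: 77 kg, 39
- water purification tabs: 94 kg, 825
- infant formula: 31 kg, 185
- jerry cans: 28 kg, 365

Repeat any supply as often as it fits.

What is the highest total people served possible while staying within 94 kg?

The ratio ordering already packs tightly: 4×seed packs, 76 kg, 2624.
That's the maximum — no swap from here does better than 2624.

2624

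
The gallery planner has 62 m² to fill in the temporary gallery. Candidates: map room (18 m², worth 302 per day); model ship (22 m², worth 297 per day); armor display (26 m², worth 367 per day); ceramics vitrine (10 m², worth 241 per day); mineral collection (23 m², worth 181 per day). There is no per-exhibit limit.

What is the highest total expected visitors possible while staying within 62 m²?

Taking 6×ceramics vitrine: 60 m² used, 1446 in expected visitors.
That's the maximum — no swap from here does better than 1446.

1446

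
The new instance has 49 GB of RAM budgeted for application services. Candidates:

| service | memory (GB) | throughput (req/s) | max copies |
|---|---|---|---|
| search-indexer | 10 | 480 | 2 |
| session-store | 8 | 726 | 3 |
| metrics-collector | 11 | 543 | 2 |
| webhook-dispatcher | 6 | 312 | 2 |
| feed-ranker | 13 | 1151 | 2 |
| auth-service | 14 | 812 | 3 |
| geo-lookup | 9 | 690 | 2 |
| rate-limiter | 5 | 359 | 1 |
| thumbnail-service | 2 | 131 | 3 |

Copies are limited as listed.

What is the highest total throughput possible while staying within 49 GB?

4244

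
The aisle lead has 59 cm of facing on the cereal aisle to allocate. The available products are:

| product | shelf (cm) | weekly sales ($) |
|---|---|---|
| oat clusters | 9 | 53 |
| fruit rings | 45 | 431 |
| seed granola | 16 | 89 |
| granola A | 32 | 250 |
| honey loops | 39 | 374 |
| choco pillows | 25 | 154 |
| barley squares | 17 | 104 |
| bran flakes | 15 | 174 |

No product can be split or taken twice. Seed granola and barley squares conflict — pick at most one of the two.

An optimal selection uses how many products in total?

Best achievable weekly sales is 548.
honey loops + bran flakes hits 548 at 54 cm.
All optima have 2 products.

2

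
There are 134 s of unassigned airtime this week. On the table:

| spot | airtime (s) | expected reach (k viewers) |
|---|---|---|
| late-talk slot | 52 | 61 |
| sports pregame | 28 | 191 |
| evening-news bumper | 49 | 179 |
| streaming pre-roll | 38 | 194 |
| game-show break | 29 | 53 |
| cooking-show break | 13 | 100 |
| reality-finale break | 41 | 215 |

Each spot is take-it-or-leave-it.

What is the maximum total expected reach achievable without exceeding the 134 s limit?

Sports pregame + streaming pre-roll + cooking-show break + reality-finale break uses 120 of the 134 s and totals 700.
An exhaustive check of the 128 subsets confirms 700.

700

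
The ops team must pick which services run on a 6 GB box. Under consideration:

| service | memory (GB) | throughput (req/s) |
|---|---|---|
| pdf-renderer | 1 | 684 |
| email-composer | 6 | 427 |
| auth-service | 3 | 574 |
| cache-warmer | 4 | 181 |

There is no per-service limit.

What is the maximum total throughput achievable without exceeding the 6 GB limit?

4104

Density check — pdf-renderer 684.00, auth-service 191.33, email-composer 71.17 are the best per GB.
Best packing: 6×pdf-renderer — 6 GB, 4104 total.
No other feasible combination exceeds 4104.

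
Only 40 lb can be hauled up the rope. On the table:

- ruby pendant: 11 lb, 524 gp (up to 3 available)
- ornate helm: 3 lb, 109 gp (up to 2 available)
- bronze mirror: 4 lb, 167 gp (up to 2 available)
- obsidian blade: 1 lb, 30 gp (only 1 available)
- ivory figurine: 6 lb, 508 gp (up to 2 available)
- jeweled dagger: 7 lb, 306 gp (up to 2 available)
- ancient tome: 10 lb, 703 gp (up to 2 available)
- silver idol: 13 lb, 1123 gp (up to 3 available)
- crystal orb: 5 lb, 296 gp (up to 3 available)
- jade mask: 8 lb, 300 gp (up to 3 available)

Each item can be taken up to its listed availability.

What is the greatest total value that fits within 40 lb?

3399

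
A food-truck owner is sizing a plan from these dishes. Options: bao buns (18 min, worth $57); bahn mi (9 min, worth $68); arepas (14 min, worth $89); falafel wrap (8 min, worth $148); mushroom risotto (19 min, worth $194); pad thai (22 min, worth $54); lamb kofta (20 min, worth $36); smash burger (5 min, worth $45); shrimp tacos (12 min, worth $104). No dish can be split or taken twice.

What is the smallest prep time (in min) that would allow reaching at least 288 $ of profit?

25

Minimise min subject to total profit ≥ 288.
falafel wrap + smash burger + shrimp tacos reaches 297 using 25 min.
No combination under 25 min hits 288.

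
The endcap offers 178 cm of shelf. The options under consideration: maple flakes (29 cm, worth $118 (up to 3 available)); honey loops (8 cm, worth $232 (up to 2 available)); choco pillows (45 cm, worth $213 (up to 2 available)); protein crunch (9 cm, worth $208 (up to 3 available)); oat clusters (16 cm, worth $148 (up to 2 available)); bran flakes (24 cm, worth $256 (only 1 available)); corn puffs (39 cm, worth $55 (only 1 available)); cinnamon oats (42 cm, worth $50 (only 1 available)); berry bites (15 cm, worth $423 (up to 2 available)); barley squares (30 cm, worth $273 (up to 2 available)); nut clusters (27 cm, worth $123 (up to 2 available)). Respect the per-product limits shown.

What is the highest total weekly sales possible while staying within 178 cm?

2884

Filling by ratio: 2×honey loops + 3×protein crunch + 2×oat clusters + bran flakes + 2×berry bites + barley squares for 2759, with 19 cm left unused.
Replace oat clusters with barley squares: the trade gains 125 net, giving 2884 at 173 cm.
Every other selection either busts 178 cm or exceeds an availability limit or fails to beat 2884.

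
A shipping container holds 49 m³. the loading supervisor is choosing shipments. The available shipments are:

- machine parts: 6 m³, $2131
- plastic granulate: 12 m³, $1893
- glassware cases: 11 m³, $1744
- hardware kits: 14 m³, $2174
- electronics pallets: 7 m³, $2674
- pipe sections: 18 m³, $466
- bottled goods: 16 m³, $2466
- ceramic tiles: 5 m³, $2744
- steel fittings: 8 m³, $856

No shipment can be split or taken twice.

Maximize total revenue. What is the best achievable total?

12189

Taking the top-ratio shipments first gives machine parts + plastic granulate + glassware cases + electronics pallets + ceramic tiles + steel fittings for 12042 (49 m³).
But machine parts + hardware kits + electronics pallets + bottled goods + ceramic tiles fits in 48 m³ and reaches 12189.
Runner-up machine parts + plastic granulate + glassware cases + electronics pallets + ceramic tiles + steel fittings tops out at 12042.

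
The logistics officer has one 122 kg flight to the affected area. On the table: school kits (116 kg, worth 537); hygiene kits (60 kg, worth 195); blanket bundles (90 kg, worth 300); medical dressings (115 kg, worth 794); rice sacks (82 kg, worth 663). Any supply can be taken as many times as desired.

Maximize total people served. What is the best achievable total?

The ratio heuristic lands on rice sacks (663) but leaves 40 kg idle.
The 82 kg tied up in rice sacks is better spent on medical dressings — total rises to 794 (115 kg).

794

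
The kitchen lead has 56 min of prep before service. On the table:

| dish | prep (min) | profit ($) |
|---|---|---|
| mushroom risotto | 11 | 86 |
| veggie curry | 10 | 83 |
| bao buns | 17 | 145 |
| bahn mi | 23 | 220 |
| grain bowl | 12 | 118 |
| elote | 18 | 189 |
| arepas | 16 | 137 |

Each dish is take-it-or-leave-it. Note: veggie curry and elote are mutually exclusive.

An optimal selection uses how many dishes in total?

The maximum profit within 56 min is 527.
bahn mi + grain bowl + elote hits 527 at 53 min.
All optima have 3 dishes.

3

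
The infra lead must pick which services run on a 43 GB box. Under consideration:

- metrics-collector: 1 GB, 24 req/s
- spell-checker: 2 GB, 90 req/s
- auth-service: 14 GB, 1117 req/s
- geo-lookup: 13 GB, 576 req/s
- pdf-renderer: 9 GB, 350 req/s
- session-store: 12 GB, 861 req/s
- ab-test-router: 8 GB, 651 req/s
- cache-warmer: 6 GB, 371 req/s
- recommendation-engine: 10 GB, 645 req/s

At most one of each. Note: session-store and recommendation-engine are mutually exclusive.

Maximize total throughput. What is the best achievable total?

The ratio ordering already packs tightly: metrics-collector + spell-checker + auth-service + session-store + ab-test-router + cache-warmer, 43 GB, 3114.
Nothing else feasible within 43 GB beats 3114.

3114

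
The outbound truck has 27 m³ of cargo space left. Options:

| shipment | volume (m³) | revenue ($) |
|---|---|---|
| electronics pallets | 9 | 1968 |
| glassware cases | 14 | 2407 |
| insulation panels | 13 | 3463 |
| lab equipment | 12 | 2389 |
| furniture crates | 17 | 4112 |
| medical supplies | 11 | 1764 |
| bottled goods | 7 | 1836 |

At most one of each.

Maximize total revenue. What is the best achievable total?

6080

Density check — insulation panels 266.38, bottled goods 262.29, furniture crates 241.88, electronics pallets 218.67 are the best per m³.
The ratio heuristic lands on insulation panels + bottled goods (5299) but leaves 7 m³ idle.
Replace insulation panels and bottled goods with electronics pallets + furniture crates: the trade gains 781 net, giving 6080 at 26 m³.
An exhaustive check of the 128 subsets confirms 6080.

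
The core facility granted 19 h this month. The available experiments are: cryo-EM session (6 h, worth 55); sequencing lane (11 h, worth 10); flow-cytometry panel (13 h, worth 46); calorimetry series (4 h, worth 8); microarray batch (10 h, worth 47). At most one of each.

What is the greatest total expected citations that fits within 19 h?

Taking cryo-EM session + microarray batch: 16 h used, 102 in expected citations.

102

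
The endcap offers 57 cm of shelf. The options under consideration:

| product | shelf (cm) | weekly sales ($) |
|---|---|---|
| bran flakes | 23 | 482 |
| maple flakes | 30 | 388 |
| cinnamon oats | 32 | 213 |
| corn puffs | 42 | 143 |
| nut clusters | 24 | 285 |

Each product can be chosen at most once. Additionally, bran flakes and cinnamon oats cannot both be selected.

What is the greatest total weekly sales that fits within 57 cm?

870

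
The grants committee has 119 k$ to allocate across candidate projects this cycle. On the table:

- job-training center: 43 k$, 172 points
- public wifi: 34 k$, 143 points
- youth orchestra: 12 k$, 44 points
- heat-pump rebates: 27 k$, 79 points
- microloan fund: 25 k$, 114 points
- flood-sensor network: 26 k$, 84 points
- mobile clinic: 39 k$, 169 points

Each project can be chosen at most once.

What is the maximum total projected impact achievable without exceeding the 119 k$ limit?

Filling by ratio: public wifi + youth orchestra + microloan fund + mobile clinic for 470, with 9 k$ left unused.
Dropping public wifi frees 34 k$; slotting in job-training center (43 k$) lifts the total to 499 at 119 k$.
No other feasible combination exceeds 499.

499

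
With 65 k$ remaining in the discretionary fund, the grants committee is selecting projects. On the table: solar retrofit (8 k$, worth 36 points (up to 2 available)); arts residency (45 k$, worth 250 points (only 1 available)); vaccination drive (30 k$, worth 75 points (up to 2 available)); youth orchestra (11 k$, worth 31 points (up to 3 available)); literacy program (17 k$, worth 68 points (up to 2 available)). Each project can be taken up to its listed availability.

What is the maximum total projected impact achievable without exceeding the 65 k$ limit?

By projected impact per k$: arts residency 5.56, solar retrofit 4.50, literacy program 4.00 lead.
Best packing: 2×solar retrofit + arts residency — 61 k$, 322 total.

322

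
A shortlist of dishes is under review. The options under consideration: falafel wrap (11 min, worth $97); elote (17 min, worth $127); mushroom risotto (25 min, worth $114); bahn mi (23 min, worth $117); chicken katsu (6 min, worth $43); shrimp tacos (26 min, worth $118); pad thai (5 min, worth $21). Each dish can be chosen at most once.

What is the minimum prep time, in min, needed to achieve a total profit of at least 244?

Minimise min subject to total profit ≥ 244.
Taking falafel wrap + elote + pad thai gives 245 (≥ 244) for 33 min.
Below 33 min the best achievable stays under 244.

33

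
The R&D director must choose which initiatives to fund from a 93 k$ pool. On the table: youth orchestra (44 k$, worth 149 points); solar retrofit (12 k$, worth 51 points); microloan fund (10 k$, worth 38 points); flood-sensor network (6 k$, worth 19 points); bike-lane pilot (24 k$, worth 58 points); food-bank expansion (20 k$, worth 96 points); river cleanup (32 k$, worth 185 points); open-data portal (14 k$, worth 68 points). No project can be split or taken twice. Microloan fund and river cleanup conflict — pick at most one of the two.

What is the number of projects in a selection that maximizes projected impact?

Best achievable projected impact is 419.
solar retrofit + flood-sensor network + food-bank expansion + river cleanup + open-data portal hits 419 at 84 k$.
All optima have 5 projects.

5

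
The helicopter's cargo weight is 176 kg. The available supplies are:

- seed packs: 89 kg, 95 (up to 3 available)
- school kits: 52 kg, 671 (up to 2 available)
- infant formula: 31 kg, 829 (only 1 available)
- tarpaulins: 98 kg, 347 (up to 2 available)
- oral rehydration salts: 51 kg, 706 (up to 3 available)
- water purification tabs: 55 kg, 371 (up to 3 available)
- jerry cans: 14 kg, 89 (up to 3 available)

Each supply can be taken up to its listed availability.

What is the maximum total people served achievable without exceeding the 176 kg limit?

2508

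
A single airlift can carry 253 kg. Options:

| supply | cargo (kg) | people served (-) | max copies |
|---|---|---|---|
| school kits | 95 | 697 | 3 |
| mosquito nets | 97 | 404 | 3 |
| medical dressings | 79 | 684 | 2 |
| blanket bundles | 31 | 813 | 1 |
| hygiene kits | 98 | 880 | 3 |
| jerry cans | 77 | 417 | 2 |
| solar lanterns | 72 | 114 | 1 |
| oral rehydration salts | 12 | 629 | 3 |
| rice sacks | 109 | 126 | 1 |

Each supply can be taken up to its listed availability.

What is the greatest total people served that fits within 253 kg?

Medical dressings + blanket bundles + hygiene kits + 3×oral rehydration salts uses 244 of the 253 kg and totals 4264.
Every other selection either busts 253 kg or exceeds an availability limit or fails to beat 4264.

4264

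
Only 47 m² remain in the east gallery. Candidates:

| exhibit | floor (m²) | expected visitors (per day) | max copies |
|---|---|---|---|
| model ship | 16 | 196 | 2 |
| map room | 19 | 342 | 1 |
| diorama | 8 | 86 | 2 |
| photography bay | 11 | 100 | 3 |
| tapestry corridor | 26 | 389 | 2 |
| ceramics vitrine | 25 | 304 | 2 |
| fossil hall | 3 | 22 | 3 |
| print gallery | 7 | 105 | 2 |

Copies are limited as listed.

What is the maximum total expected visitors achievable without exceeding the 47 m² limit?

Density check — map room 18.00, print gallery 15.00, tapestry corridor 14.96, model ship 12.25 are the best per m².
Taking the top-ratio exhibits first gives map room + diorama + 2×fossil hall + 2×print gallery for 682 (47 m²).
Dropping diorama and 2×fossil hall and 2×print gallery frees 28 m²; slotting in tapestry corridor (26 m²) lifts the total to 731 at 45 m².
Nothing else within 47 m² beats 731.

731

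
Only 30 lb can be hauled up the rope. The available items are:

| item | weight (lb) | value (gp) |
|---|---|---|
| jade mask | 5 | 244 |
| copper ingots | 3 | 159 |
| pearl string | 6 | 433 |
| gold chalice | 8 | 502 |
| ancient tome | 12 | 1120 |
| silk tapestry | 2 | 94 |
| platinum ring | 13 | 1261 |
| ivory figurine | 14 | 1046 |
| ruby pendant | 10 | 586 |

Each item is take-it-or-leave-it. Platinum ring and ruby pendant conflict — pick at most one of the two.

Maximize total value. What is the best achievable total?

2634

Density check — platinum ring 97.00, ancient tome 93.33, ivory figurine 74.71 are the best per lb.
Copper ingots + ancient tome + silk tapestry + platinum ring uses 30 of the 30 lb and totals 2634.
The closest alternative, jade mask + ancient tome + platinum ring, reaches only 2625.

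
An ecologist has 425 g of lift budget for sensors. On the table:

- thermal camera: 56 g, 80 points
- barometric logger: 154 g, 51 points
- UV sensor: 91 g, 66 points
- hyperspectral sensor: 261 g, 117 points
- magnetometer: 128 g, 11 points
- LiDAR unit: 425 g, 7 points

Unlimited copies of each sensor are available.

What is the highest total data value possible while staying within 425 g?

560

Taking 7×thermal camera: 392 g used, 560 in data value.
No other feasible combination exceeds 560.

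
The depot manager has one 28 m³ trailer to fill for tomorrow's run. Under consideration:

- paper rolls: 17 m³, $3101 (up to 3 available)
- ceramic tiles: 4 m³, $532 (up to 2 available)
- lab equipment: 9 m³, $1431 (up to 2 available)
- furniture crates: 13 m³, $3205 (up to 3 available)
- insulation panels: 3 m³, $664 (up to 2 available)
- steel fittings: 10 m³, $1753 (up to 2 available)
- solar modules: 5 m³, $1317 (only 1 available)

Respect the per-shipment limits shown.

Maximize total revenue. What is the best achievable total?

Density check — solar modules 263.40, furniture crates 246.54, insulation panels 221.33, paper rolls 182.41 are the best per m³.
A density-first pass picks ceramic tiles + furniture crates + 2×insulation panels + solar modules — 6382 at 28 m³.
Replace ceramic tiles and 2×insulation panels and solar modules with furniture crates: the trade gains 28 net, giving 6410 at 26 m³.
Nothing else within 28 m³ beats 6410.

6410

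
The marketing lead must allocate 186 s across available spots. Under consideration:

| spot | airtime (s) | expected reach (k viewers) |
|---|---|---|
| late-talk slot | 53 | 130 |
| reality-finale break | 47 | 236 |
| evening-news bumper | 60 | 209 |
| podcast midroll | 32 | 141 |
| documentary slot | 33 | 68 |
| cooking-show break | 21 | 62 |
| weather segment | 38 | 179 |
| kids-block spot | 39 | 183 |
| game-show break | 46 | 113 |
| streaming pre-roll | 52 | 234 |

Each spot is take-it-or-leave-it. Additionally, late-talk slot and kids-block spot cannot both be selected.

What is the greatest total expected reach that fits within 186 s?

832

Taking reality-finale break + weather segment + kids-block spot + streaming pre-roll: 176 s used, 832 in expected reach.
The spare 10 s is too small for any remaining spot, and no feasible exchange beats 832.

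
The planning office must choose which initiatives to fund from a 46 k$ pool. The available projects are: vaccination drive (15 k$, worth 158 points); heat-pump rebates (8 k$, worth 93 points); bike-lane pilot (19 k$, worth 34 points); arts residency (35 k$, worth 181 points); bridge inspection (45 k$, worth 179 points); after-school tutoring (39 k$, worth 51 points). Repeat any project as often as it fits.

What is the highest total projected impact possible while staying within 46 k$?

502

By projected impact per k$: heat-pump rebates 11.62, vaccination drive 10.53, arts residency 5.17 lead.
A density-first pass picks 5×heat-pump rebates — 465 at 40 k$.
The 24 k$ tied up in 3×heat-pump rebates is better spent on 2×vaccination drive — total rises to 502 (46 k$).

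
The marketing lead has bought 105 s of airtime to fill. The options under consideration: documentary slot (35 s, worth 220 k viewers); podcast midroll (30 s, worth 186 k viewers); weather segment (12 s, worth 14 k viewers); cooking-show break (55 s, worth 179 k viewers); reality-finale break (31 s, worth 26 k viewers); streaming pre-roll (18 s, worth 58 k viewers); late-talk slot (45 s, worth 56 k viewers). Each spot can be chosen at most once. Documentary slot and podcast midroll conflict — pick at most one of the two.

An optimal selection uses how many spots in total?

3

Optimal total is 423.
podcast midroll + cooking-show break + streaming pre-roll hits 423 at 103 s.
All optima have 3 spots.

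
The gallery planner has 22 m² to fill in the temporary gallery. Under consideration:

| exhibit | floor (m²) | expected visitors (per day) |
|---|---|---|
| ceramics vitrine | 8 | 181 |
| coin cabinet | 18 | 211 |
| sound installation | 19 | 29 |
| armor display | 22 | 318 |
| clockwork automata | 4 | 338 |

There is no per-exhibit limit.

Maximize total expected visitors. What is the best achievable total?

The ratio ordering already packs tightly: 5×clockwork automata, 20 m², 1690.
Every other selection either busts 22 m² or fails to beat 1690.

1690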